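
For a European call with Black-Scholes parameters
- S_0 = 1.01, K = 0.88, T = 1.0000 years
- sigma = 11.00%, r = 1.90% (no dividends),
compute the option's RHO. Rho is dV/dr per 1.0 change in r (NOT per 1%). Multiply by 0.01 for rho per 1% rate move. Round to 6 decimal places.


d1 = 1.4803063851; d2 = 1.3703063851
phi(d1) = 0.1333748052; exp(-qT) = 1.0000000000; exp(-rT) = 0.9811793622
N(d2) = 0.9147043596
Rho = K*T*exp(-rT)*N(d2) = 0.8800 * 1.0000 * 0.9811793622 * 0.9147043596 = 0.789790

Answer: Rho = 0.789790


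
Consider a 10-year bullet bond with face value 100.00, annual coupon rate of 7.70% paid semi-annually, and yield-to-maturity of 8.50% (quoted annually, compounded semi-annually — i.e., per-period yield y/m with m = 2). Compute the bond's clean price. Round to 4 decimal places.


Answer: Price = 94.6823

Derivation:
Coupon per period c = face * coupon_rate / m = 3.850000
Periods per year m = 2; per-period yield y/m = 0.042500
Number of cashflows N = 20
Cashflows (t years, CF_t, discount factor 1/(1+y/m)^(m*t), PV):
  t = 0.5000: CF_t = 3.850000, DF = 0.959233, PV = 3.693046
  t = 1.0000: CF_t = 3.850000, DF = 0.920127, PV = 3.542490
  t = 1.5000: CF_t = 3.850000, DF = 0.882616, PV = 3.398072
  t = 2.0000: CF_t = 3.850000, DF = 0.846634, PV = 3.259541
  t = 2.5000: CF_t = 3.850000, DF = 0.812119, PV = 3.126658
  t = 3.0000: CF_t = 3.850000, DF = 0.779011, PV = 2.999193
  t = 3.5000: CF_t = 3.850000, DF = 0.747253, PV = 2.876923
  t = 4.0000: CF_t = 3.850000, DF = 0.716789, PV = 2.759639
  t = 4.5000: CF_t = 3.850000, DF = 0.687568, PV = 2.647135
  t = 5.0000: CF_t = 3.850000, DF = 0.659537, PV = 2.539219
  t = 5.5000: CF_t = 3.850000, DF = 0.632650, PV = 2.435701
  t = 6.0000: CF_t = 3.850000, DF = 0.606858, PV = 2.336404
  t = 6.5000: CF_t = 3.850000, DF = 0.582118, PV = 2.241155
  t = 7.0000: CF_t = 3.850000, DF = 0.558387, PV = 2.149789
  t = 7.5000: CF_t = 3.850000, DF = 0.535623, PV = 2.062148
  t = 8.0000: CF_t = 3.850000, DF = 0.513787, PV = 1.978079
  t = 8.5000: CF_t = 3.850000, DF = 0.492841, PV = 1.897438
  t = 9.0000: CF_t = 3.850000, DF = 0.472749, PV = 1.820085
  t = 9.5000: CF_t = 3.850000, DF = 0.453477, PV = 1.745885
  t = 10.0000: CF_t = 103.850000, DF = 0.434989, PV = 45.173655
Price P = sum_t PV_t = 94.682254


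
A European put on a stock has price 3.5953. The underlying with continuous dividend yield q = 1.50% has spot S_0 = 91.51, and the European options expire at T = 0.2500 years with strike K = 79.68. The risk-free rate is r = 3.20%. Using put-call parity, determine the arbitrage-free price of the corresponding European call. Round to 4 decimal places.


Put-call parity: C - P = S_0 * exp(-qT) - K * exp(-rT).
S_0 * exp(-qT) = 91.5100 * 0.99625702 = 91.16748013
K * exp(-rT) = 79.6800 * 0.99203191 = 79.04510297
C = P + S*exp(-qT) - K*exp(-rT)
C = 3.5953 + 91.16748013 - 79.04510297 = 15.7177

Answer: Call price = 15.7177


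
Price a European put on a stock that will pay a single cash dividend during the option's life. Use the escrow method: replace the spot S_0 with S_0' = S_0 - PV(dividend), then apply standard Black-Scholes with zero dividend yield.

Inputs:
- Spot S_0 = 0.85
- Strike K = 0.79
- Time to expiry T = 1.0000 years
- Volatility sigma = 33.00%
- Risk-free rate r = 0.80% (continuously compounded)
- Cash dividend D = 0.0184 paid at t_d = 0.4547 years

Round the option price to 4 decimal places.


Answer: Price = 0.0836

Derivation:
PV(D) = D * exp(-r * t_d) = 0.0184 * 0.99636901 = 0.01833319
S_0' = S_0 - PV(D) = 0.8500 - 0.01833319 = 0.83166681
d1 = (ln(S_0'/K) + (r + sigma^2/2)*T) / (sigma*sqrt(T)) = 0.34499681
d2 = d1 - sigma*sqrt(T) = 0.01499681
exp(-rT) = 0.99203191
N(-d1) = 0.36504839; N(-d2) = 0.49401736
P = K * exp(-rT) * N(-d2) - S_0' * N(-d1) = 0.7900 * 0.99203191 * 0.49401736 - 0.83166681 * 0.36504839 = 0.0836


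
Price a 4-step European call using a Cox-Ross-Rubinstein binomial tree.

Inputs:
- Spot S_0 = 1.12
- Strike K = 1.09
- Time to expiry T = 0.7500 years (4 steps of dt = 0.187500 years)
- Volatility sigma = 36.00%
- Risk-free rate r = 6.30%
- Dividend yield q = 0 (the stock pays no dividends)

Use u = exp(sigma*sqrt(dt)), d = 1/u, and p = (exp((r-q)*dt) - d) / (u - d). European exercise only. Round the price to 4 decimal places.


dt = T/N = 0.187500
u = exp(sigma*sqrt(dt)) = 1.168691; d = 1/u = 0.855658
p = (exp((r-q)*dt) - d) / (u - d) = 0.499067
Discount per step: exp(-r*dt) = 0.988257
Stock lattice S(k, i) with i counting down-moves:
  k=0: S(0,0) = 1.1200
  k=1: S(1,0) = 1.3089; S(1,1) = 0.9583
  k=2: S(2,0) = 1.5297; S(2,1) = 1.1200; S(2,2) = 0.8200
  k=3: S(3,0) = 1.7878; S(3,1) = 1.3089; S(3,2) = 0.9583; S(3,3) = 0.7016
  k=4: S(4,0) = 2.0894; S(4,1) = 1.5297; S(4,2) = 1.1200; S(4,3) = 0.8200; S(4,4) = 0.6004
Terminal payoffs V(N, i) = max(S_T - K, 0):
  V(4,0) = 0.999379; V(4,1) = 0.439740; V(4,2) = 0.030000; V(4,3) = 0.000000; V(4,4) = 0.000000
Backward induction: V(k, i) = exp(-r*dt) * [p * V(k+1, i) + (1-p) * V(k+1, i+1)].
  V(3,0) = exp(-r*dt) * [p*0.999379 + (1-p)*0.439740] = 0.710594
  V(3,1) = exp(-r*dt) * [p*0.439740 + (1-p)*0.030000] = 0.231734
  V(3,2) = exp(-r*dt) * [p*0.030000 + (1-p)*0.000000] = 0.014796
  V(3,3) = exp(-r*dt) * [p*0.000000 + (1-p)*0.000000] = 0.000000
  V(2,0) = exp(-r*dt) * [p*0.710594 + (1-p)*0.231734] = 0.465190
  V(2,1) = exp(-r*dt) * [p*0.231734 + (1-p)*0.014796] = 0.121618
  V(2,2) = exp(-r*dt) * [p*0.014796 + (1-p)*0.000000] = 0.007298
  V(1,0) = exp(-r*dt) * [p*0.465190 + (1-p)*0.121618] = 0.289641
  V(1,1) = exp(-r*dt) * [p*0.121618 + (1-p)*0.007298] = 0.063595
  V(0,0) = exp(-r*dt) * [p*0.289641 + (1-p)*0.063595] = 0.174336

Answer: Price = V(0,0) = 0.1743


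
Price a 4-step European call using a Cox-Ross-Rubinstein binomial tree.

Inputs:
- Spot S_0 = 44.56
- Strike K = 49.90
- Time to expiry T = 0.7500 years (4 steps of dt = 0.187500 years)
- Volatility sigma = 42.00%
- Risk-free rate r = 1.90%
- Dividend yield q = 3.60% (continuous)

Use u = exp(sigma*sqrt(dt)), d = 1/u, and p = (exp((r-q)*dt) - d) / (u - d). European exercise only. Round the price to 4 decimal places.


Answer: Price = V(0,0) = 4.4037

Derivation:
dt = T/N = 0.187500
u = exp(sigma*sqrt(dt)) = 1.199453; d = 1/u = 0.833714
p = (exp((r-q)*dt) - d) / (u - d) = 0.445957
Discount per step: exp(-r*dt) = 0.996444
Stock lattice S(k, i) with i counting down-moves:
  k=0: S(0,0) = 44.5600
  k=1: S(1,0) = 53.4476; S(1,1) = 37.1503
  k=2: S(2,0) = 64.1079; S(2,1) = 44.5600; S(2,2) = 30.9727
  k=3: S(3,0) = 76.8944; S(3,1) = 53.4476; S(3,2) = 37.1503; S(3,3) = 25.8224
  k=4: S(4,0) = 92.2312; S(4,1) = 64.1079; S(4,2) = 44.5600; S(4,3) = 30.9727; S(4,4) = 21.5284
Terminal payoffs V(N, i) = max(S_T - K, 0):
  V(4,0) = 42.331151; V(4,1) = 14.207878; V(4,2) = 0.000000; V(4,3) = 0.000000; V(4,4) = 0.000000
Backward induction: V(k, i) = exp(-r*dt) * [p * V(k+1, i) + (1-p) * V(k+1, i+1)].
  V(3,0) = exp(-r*dt) * [p*42.331151 + (1-p)*14.207878] = 26.654529
  V(3,1) = exp(-r*dt) * [p*14.207878 + (1-p)*0.000000] = 6.313574
  V(3,2) = exp(-r*dt) * [p*0.000000 + (1-p)*0.000000] = 0.000000
  V(3,3) = exp(-r*dt) * [p*0.000000 + (1-p)*0.000000] = 0.000000
  V(2,0) = exp(-r*dt) * [p*26.654529 + (1-p)*6.313574] = 15.330059
  V(2,1) = exp(-r*dt) * [p*6.313574 + (1-p)*0.000000] = 2.805571
  V(2,2) = exp(-r*dt) * [p*0.000000 + (1-p)*0.000000] = 0.000000
  V(1,0) = exp(-r*dt) * [p*15.330059 + (1-p)*2.805571] = 8.361117
  V(1,1) = exp(-r*dt) * [p*2.805571 + (1-p)*0.000000] = 1.246715
  V(0,0) = exp(-r*dt) * [p*8.361117 + (1-p)*1.246715] = 4.403718


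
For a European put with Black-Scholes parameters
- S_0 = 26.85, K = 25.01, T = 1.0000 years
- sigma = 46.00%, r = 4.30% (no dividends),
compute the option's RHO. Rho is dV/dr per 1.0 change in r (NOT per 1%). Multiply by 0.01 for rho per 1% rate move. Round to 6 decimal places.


d1 = 0.4778045132; d2 = 0.0178045132
phi(d1) = 0.3559065404; exp(-qT) = 1.0000000000; exp(-rT) = 0.9579113901
N(-d2) = 0.4928974022
Rho = -K*T*exp(-rT)*N(-d2) = -25.0100 * 1.0000 * 0.9579113901 * 0.4928974022 = -11.808522

Answer: Rho = -11.808522


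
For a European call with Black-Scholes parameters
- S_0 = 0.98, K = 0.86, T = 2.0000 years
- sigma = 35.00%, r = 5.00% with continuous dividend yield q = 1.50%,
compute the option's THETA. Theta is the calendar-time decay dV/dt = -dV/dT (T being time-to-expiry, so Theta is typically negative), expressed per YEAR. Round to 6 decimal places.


d1 = 0.6528013489; d2 = 0.1578266021
phi(d1) = 0.3223835369; exp(-qT) = 0.9704455335; exp(-rT) = 0.9048374180
Theta = -S*exp(-qT)*phi(d1)*sigma/(2*sqrt(T)) - r*K*exp(-rT)*N(d2) + q*S*exp(-qT)*N(d1)
N(d1) = 0.7430578231; N(d2) = 0.5627032820; sqrt(T) = 1.4142135624
Term 1 = -0.9800 * 0.9704455335 * 0.3223835369 * 0.3500 / (2 * 1.4142135624) = -0.0379396349
Term 2 = -0.0500 * 0.8600 * 0.9048374180 * 0.5627032820 = -0.0218936643
Term 3 = 0.0150 * 0.9800 * 0.9704455335 * 0.7430578231 = 0.0106001280
Theta = -0.0379396349 + (-0.0218936643) + (0.0106001280) = -0.049233

Answer: Theta = -0.049233


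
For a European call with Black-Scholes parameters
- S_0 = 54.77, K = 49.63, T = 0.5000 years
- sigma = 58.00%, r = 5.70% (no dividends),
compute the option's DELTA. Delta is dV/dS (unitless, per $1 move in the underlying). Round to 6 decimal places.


Answer: Delta = 0.696668

Derivation:
d1 = 0.5148398370; d2 = 0.1047179039
phi(d1) = 0.3494242210; exp(-qT) = 1.0000000000; exp(-rT) = 0.9719022941
N(d1) = 0.6966675275
Delta = exp(-qT) * N(d1) = 1.0000000000 * 0.6966675275 = 0.696668


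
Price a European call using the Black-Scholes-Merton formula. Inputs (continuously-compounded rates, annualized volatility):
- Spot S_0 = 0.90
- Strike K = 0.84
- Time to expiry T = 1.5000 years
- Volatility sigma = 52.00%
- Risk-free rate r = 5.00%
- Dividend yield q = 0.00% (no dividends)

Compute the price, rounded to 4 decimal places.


Answer: Price = 0.2753

Derivation:
d1 = (ln(S/K) + (r - q + 0.5*sigma^2) * T) / (sigma * sqrt(T)) = 0.54452922
d2 = d1 - sigma * sqrt(T) = -0.09233811
exp(-rT) = 0.92774349; exp(-qT) = 1.00000000
C = S_0 * exp(-qT) * N(d1) - K * exp(-rT) * N(d2)
N(d1) = 0.70696133; N(d2) = 0.46321470
C = 0.9000 * 1.00000000 * 0.70696133 - 0.8400 * 0.92774349 * 0.46321470 = 0.2753


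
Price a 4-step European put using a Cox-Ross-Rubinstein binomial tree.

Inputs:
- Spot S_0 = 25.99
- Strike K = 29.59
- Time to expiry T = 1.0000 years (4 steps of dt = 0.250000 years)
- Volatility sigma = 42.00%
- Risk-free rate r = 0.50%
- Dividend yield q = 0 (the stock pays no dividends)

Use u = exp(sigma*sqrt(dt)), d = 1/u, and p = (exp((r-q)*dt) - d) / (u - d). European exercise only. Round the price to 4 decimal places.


dt = T/N = 0.250000
u = exp(sigma*sqrt(dt)) = 1.233678; d = 1/u = 0.810584
p = (exp((r-q)*dt) - d) / (u - d) = 0.450648
Discount per step: exp(-r*dt) = 0.998751
Stock lattice S(k, i) with i counting down-moves:
  k=0: S(0,0) = 25.9900
  k=1: S(1,0) = 32.0633; S(1,1) = 21.0671
  k=2: S(2,0) = 39.5558; S(2,1) = 25.9900; S(2,2) = 17.0766
  k=3: S(3,0) = 48.7991; S(3,1) = 32.0633; S(3,2) = 21.0671; S(3,3) = 13.8421
  k=4: S(4,0) = 60.2024; S(4,1) = 39.5558; S(4,2) = 25.9900; S(4,3) = 17.0766; S(4,4) = 11.2202
Terminal payoffs V(N, i) = max(K - S_T, 0):
  V(4,0) = 0.000000; V(4,1) = 0.000000; V(4,2) = 3.600000; V(4,3) = 12.513353; V(4,4) = 18.369843
Backward induction: V(k, i) = exp(-r*dt) * [p * V(k+1, i) + (1-p) * V(k+1, i+1)].
  V(3,0) = exp(-r*dt) * [p*0.000000 + (1-p)*0.000000] = 0.000000
  V(3,1) = exp(-r*dt) * [p*0.000000 + (1-p)*3.600000] = 1.975195
  V(3,2) = exp(-r*dt) * [p*3.600000 + (1-p)*12.513353] = 8.485951
  V(3,3) = exp(-r*dt) * [p*12.513353 + (1-p)*18.369843] = 15.710975
  V(2,0) = exp(-r*dt) * [p*0.000000 + (1-p)*1.975195] = 1.083721
  V(2,1) = exp(-r*dt) * [p*1.975195 + (1-p)*8.485951] = 5.544954
  V(2,2) = exp(-r*dt) * [p*8.485951 + (1-p)*15.710975] = 12.439471
  V(1,0) = exp(-r*dt) * [p*1.083721 + (1-p)*5.544954] = 3.530091
  V(1,1) = exp(-r*dt) * [p*5.544954 + (1-p)*12.439471] = 9.320810
  V(0,0) = exp(-r*dt) * [p*3.530091 + (1-p)*9.320810] = 6.702848

Answer: Price = V(0,0) = 6.7028


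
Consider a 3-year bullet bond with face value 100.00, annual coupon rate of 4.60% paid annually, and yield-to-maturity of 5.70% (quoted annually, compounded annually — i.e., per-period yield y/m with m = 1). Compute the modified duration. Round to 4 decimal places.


Answer: Modified duration = 2.7132

Derivation:
Coupon per period c = face * coupon_rate / m = 4.600000
Periods per year m = 1; per-period yield y/m = 0.057000
Number of cashflows N = 3
Cashflows (t years, CF_t, discount factor 1/(1+y/m)^(m*t), PV):
  t = 1.0000: CF_t = 4.600000, DF = 0.946074, PV = 4.351939
  t = 2.0000: CF_t = 4.600000, DF = 0.895056, PV = 4.117256
  t = 3.0000: CF_t = 104.600000, DF = 0.846789, PV = 88.574095
Price P = sum_t PV_t = 97.043290
First compute Macaulay numerator sum_t t * PV_t:
  t * PV_t at t = 1.0000: 4.351939
  t * PV_t at t = 2.0000: 8.234512
  t * PV_t at t = 3.0000: 265.722284
Macaulay duration D = 278.308736 / 97.043290 = 2.867882
Modified duration = D / (1 + y/m) = 2.867882 / (1 + 0.057000) = 2.713228


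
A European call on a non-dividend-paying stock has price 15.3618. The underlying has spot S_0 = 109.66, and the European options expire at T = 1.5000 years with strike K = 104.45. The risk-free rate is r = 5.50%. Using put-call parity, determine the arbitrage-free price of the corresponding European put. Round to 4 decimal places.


Put-call parity: C - P = S_0 * exp(-qT) - K * exp(-rT).
S_0 * exp(-qT) = 109.6600 * 1.00000000 = 109.66000000
K * exp(-rT) = 104.4500 * 0.92081144 = 96.17875468
P = C - S*exp(-qT) + K*exp(-rT)
P = 15.3618 - 109.66000000 + 96.17875468 = 1.8806

Answer: Put price = 1.8806


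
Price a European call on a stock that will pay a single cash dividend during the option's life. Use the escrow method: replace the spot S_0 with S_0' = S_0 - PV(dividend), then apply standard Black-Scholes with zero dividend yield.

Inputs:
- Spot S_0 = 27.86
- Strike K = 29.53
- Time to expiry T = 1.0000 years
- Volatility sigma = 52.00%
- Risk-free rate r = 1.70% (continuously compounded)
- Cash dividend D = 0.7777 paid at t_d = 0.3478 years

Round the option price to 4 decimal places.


PV(D) = D * exp(-r * t_d) = 0.7777 * 0.99410485 = 0.77311534
S_0' = S_0 - PV(D) = 27.8600 - 0.77311534 = 27.08688466
d1 = (ln(S_0'/K) + (r + sigma^2/2)*T) / (sigma*sqrt(T)) = 0.12662107
d2 = d1 - sigma*sqrt(T) = -0.39337893
exp(-rT) = 0.98314368
N(d1) = 0.55037984; N(d2) = 0.34701981
C = S_0' * N(d1) - K * exp(-rT) * N(d2) = 27.08688466 * 0.55037984 - 29.5300 * 0.98314368 * 0.34701981 = 4.8333

Answer: Price = 4.8333


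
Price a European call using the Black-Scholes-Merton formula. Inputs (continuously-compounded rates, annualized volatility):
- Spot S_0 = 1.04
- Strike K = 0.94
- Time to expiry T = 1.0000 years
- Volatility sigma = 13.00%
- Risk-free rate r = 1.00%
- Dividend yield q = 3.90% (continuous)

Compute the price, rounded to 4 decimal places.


Answer: Price = 0.0923

Derivation:
d1 = (ln(S/K) + (r - q + 0.5*sigma^2) * T) / (sigma * sqrt(T)) = 0.61958551
d2 = d1 - sigma * sqrt(T) = 0.48958551
exp(-rT) = 0.99004983; exp(-qT) = 0.96175071
C = S_0 * exp(-qT) * N(d1) - K * exp(-rT) * N(d2)
N(d1) = 0.73223465; N(d2) = 0.68778639
C = 1.0400 * 0.96175071 * 0.73223465 - 0.9400 * 0.99004983 * 0.68778639 = 0.0923


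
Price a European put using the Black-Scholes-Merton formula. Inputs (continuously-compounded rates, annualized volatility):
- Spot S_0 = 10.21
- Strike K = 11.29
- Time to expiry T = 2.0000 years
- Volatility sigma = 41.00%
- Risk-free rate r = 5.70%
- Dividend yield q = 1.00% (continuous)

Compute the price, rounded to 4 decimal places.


d1 = (ln(S/K) + (r - q + 0.5*sigma^2) * T) / (sigma * sqrt(T)) = 0.27861776
d2 = d1 - sigma * sqrt(T) = -0.30120980
exp(-rT) = 0.89225796; exp(-qT) = 0.98019867
P = K * exp(-rT) * N(-d2) - S_0 * exp(-qT) * N(-d1)
N(-d1) = 0.39026909; N(-d2) = 0.61837274
P = 11.2900 * 0.89225796 * 0.61837274 - 10.2100 * 0.98019867 * 0.39026909 = 2.3235

Answer: Price = 2.3235


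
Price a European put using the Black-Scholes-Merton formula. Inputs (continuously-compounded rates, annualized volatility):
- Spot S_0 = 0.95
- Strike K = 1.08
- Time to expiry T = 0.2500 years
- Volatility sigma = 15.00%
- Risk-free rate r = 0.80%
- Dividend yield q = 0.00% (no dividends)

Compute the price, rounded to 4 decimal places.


Answer: Price = 0.1293

Derivation:
d1 = (ln(S/K) + (r - q + 0.5*sigma^2) * T) / (sigma * sqrt(T)) = -1.64589114
d2 = d1 - sigma * sqrt(T) = -1.72089114
exp(-rT) = 0.99800200; exp(-qT) = 1.00000000
P = K * exp(-rT) * N(-d2) - S_0 * exp(-qT) * N(-d1)
N(-d1) = 0.95010691; N(-d2) = 0.95736471
P = 1.0800 * 0.99800200 * 0.95736471 - 0.9500 * 1.00000000 * 0.95010691 = 0.1293


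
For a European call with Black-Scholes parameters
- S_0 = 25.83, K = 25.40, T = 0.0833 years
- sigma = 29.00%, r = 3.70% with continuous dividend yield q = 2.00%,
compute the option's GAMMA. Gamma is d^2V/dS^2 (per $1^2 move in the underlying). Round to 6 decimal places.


Answer: Gamma = 0.178130

Derivation:
d1 = 0.2593374666; d2 = 0.1756384224
phi(d1) = 0.3857497276; exp(-qT) = 0.9983353870; exp(-rT) = 0.9969226448
Gamma = exp(-qT) * phi(d1) / (S * sigma * sqrt(T)) = 0.9983353870 * 0.3857497276 / (25.8300 * 0.2900 * 0.2886173938) = 0.178130


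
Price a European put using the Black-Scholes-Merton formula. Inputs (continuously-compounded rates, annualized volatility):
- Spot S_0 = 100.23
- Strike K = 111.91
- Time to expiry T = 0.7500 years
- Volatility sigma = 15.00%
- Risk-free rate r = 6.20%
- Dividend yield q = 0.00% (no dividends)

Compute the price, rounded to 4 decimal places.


Answer: Price = 9.2905

Derivation:
d1 = (ln(S/K) + (r - q + 0.5*sigma^2) * T) / (sigma * sqrt(T)) = -0.42562209
d2 = d1 - sigma * sqrt(T) = -0.55552590
exp(-rT) = 0.95456456; exp(-qT) = 1.00000000
P = K * exp(-rT) * N(-d2) - S_0 * exp(-qT) * N(-d1)
N(-d1) = 0.66480838; N(-d2) = 0.71073250
P = 111.9100 * 0.95456456 * 0.71073250 - 100.2300 * 1.00000000 * 0.66480838 = 9.2905


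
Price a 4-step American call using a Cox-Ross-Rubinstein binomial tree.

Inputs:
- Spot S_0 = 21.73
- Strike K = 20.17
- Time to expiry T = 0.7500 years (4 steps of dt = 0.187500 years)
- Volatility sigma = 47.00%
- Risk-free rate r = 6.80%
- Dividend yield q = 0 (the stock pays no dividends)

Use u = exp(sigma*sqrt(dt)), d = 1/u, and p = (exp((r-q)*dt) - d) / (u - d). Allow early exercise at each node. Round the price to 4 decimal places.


Answer: Price = V(0,0) = 4.7526

Derivation:
dt = T/N = 0.187500
u = exp(sigma*sqrt(dt)) = 1.225705; d = 1/u = 0.815857
p = (exp((r-q)*dt) - d) / (u - d) = 0.480604
Discount per step: exp(-r*dt) = 0.987331
Stock lattice S(k, i) with i counting down-moves:
  k=0: S(0,0) = 21.7300
  k=1: S(1,0) = 26.6346; S(1,1) = 17.7286
  k=2: S(2,0) = 32.6461; S(2,1) = 21.7300; S(2,2) = 14.4640
  k=3: S(3,0) = 40.0145; S(3,1) = 26.6346; S(3,2) = 17.7286; S(3,3) = 11.8005
  k=4: S(4,0) = 49.0460; S(4,1) = 32.6461; S(4,2) = 21.7300; S(4,3) = 14.4640; S(4,4) = 9.6276
Terminal payoffs V(N, i) = max(S_T - K, 0):
  V(4,0) = 28.875953; V(4,1) = 12.476111; V(4,2) = 1.560000; V(4,3) = 0.000000; V(4,4) = 0.000000
Backward induction: V(k, i) = exp(-r*dt) * [p * V(k+1, i) + (1-p) * V(k+1, i+1)]; then take max(V_cont, immediate exercise) for American.
  V(3,0) = exp(-r*dt) * [p*28.875953 + (1-p)*12.476111] = 20.100028; exercise = 19.844493; V(3,0) = max -> 20.100028
  V(3,1) = exp(-r*dt) * [p*12.476111 + (1-p)*1.560000] = 6.720099; exercise = 6.464564; V(3,1) = max -> 6.720099
  V(3,2) = exp(-r*dt) * [p*1.560000 + (1-p)*0.000000] = 0.740244; exercise = 0.000000; V(3,2) = max -> 0.740244
  V(3,3) = exp(-r*dt) * [p*0.000000 + (1-p)*0.000000] = 0.000000; exercise = 0.000000; V(3,3) = max -> 0.000000
  V(2,0) = exp(-r*dt) * [p*20.100028 + (1-p)*6.720099] = 12.983944; exercise = 12.476111; V(2,0) = max -> 12.983944
  V(2,1) = exp(-r*dt) * [p*6.720099 + (1-p)*0.740244] = 3.568399; exercise = 1.560000; V(2,1) = max -> 3.568399
  V(2,2) = exp(-r*dt) * [p*0.740244 + (1-p)*0.000000] = 0.351257; exercise = 0.000000; V(2,2) = max -> 0.351257
  V(1,0) = exp(-r*dt) * [p*12.983944 + (1-p)*3.568399] = 7.991011; exercise = 6.464564; V(1,0) = max -> 7.991011
  V(1,1) = exp(-r*dt) * [p*3.568399 + (1-p)*0.351257] = 1.873390; exercise = 0.000000; V(1,1) = max -> 1.873390
  V(0,0) = exp(-r*dt) * [p*7.991011 + (1-p)*1.873390] = 4.752562; exercise = 1.560000; V(0,0) = max -> 4.752562


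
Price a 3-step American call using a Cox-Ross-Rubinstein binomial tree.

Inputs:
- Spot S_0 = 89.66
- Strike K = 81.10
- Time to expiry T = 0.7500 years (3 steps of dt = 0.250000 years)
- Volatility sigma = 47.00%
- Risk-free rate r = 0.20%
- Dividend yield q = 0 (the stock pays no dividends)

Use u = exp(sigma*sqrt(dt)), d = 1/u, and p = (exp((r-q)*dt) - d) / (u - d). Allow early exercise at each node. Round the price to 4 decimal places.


dt = T/N = 0.250000
u = exp(sigma*sqrt(dt)) = 1.264909; d = 1/u = 0.790571
p = (exp((r-q)*dt) - d) / (u - d) = 0.442573
Discount per step: exp(-r*dt) = 0.999500
Stock lattice S(k, i) with i counting down-moves:
  k=0: S(0,0) = 89.6600
  k=1: S(1,0) = 113.4117; S(1,1) = 70.8826
  k=2: S(2,0) = 143.4555; S(2,1) = 89.6600; S(2,2) = 56.0377
  k=3: S(3,0) = 181.4581; S(3,1) = 113.4117; S(3,2) = 70.8826; S(3,3) = 44.3018
Terminal payoffs V(N, i) = max(S_T - K, 0):
  V(3,0) = 100.358094; V(3,1) = 32.311720; V(3,2) = 0.000000; V(3,3) = 0.000000
Backward induction: V(k, i) = exp(-r*dt) * [p * V(k+1, i) + (1-p) * V(k+1, i+1)]; then take max(V_cont, immediate exercise) for American.
  V(2,0) = exp(-r*dt) * [p*100.358094 + (1-p)*32.311720] = 62.396019; exercise = 62.355479; V(2,0) = max -> 62.396019
  V(2,1) = exp(-r*dt) * [p*32.311720 + (1-p)*0.000000] = 14.293155; exercise = 8.560000; V(2,1) = max -> 14.293155
  V(2,2) = exp(-r*dt) * [p*0.000000 + (1-p)*0.000000] = 0.000000; exercise = 0.000000; V(2,2) = max -> 0.000000
  V(1,0) = exp(-r*dt) * [p*62.396019 + (1-p)*14.293155] = 35.564409; exercise = 32.311720; V(1,0) = max -> 35.564409
  V(1,1) = exp(-r*dt) * [p*14.293155 + (1-p)*0.000000] = 6.322606; exercise = 0.000000; V(1,1) = max -> 6.322606
  V(0,0) = exp(-r*dt) * [p*35.564409 + (1-p)*6.322606] = 19.254616; exercise = 8.560000; V(0,0) = max -> 19.254616

Answer: Price = V(0,0) = 19.2546


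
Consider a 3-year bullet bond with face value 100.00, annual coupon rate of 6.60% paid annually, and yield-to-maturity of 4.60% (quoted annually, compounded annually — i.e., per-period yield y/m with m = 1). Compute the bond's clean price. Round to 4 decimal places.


Answer: Price = 105.4876

Derivation:
Coupon per period c = face * coupon_rate / m = 6.600000
Periods per year m = 1; per-period yield y/m = 0.046000
Number of cashflows N = 3
Cashflows (t years, CF_t, discount factor 1/(1+y/m)^(m*t), PV):
  t = 1.0000: CF_t = 6.600000, DF = 0.956023, PV = 6.309751
  t = 2.0000: CF_t = 6.600000, DF = 0.913980, PV = 6.032267
  t = 3.0000: CF_t = 106.600000, DF = 0.873786, PV = 93.145559
Price P = sum_t PV_t = 105.487577


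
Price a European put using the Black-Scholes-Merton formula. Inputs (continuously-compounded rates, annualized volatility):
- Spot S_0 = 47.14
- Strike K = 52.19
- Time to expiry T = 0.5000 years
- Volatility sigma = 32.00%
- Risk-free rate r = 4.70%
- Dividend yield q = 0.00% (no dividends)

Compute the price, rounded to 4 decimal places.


Answer: Price = 6.5985

Derivation:
d1 = (ln(S/K) + (r - q + 0.5*sigma^2) * T) / (sigma * sqrt(T)) = -0.23276633
d2 = d1 - sigma * sqrt(T) = -0.45904050
exp(-rT) = 0.97677397; exp(-qT) = 1.00000000
P = K * exp(-rT) * N(-d2) - S_0 * exp(-qT) * N(-d1)
N(-d1) = 0.59202857; N(-d2) = 0.67689746
P = 52.1900 * 0.97677397 * 0.67689746 - 47.1400 * 1.00000000 * 0.59202857 = 6.5985


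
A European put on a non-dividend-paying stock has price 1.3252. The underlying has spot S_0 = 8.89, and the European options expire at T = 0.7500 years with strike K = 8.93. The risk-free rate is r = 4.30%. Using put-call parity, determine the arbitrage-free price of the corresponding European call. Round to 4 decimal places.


Put-call parity: C - P = S_0 * exp(-qT) - K * exp(-rT).
S_0 * exp(-qT) = 8.8900 * 1.00000000 = 8.89000000
K * exp(-rT) = 8.9300 * 0.96826449 = 8.64660186
C = P + S*exp(-qT) - K*exp(-rT)
C = 1.3252 + 8.89000000 - 8.64660186 = 1.5686

Answer: Call price = 1.5686


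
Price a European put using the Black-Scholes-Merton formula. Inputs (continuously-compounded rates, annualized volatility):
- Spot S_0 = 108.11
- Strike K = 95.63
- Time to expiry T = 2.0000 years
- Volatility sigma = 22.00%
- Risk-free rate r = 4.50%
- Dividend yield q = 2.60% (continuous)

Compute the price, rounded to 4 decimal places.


d1 = (ln(S/K) + (r - q + 0.5*sigma^2) * T) / (sigma * sqrt(T)) = 0.67195280
d2 = d1 - sigma * sqrt(T) = 0.36082582
exp(-rT) = 0.91393119; exp(-qT) = 0.94932887
P = K * exp(-rT) * N(-d2) - S_0 * exp(-qT) * N(-d1)
N(-d1) = 0.25080687; N(-d2) = 0.35911483
P = 95.6300 * 0.91393119 * 0.35911483 - 108.1100 * 0.94932887 * 0.25080687 = 5.6456

Answer: Price = 5.6456


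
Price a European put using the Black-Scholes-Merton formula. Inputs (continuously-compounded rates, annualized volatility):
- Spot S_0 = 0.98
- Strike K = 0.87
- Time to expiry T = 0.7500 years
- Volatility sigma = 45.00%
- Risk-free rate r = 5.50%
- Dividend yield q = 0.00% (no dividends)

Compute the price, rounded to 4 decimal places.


d1 = (ln(S/K) + (r - q + 0.5*sigma^2) * T) / (sigma * sqrt(T)) = 0.60620973
d2 = d1 - sigma * sqrt(T) = 0.21649829
exp(-rT) = 0.95958920; exp(-qT) = 1.00000000
P = K * exp(-rT) * N(-d2) - S_0 * exp(-qT) * N(-d1)
N(-d1) = 0.27218775; N(-d2) = 0.41429968
P = 0.8700 * 0.95958920 * 0.41429968 - 0.9800 * 1.00000000 * 0.27218775 = 0.0791

Answer: Price = 0.0791


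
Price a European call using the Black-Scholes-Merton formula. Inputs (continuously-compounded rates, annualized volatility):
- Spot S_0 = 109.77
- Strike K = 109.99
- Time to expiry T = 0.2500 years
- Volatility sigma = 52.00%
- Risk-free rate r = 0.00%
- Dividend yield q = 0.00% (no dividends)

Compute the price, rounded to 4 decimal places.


Answer: Price = 11.2556

Derivation:
d1 = (ln(S/K) + (r - q + 0.5*sigma^2) * T) / (sigma * sqrt(T)) = 0.12229929
d2 = d1 - sigma * sqrt(T) = -0.13770071
exp(-rT) = 1.00000000; exp(-qT) = 1.00000000
C = S_0 * exp(-qT) * N(d1) - K * exp(-rT) * N(d2)
N(d1) = 0.54866900; N(d2) = 0.44523848
C = 109.7700 * 1.00000000 * 0.54866900 - 109.9900 * 1.00000000 * 0.44523848 = 11.2556


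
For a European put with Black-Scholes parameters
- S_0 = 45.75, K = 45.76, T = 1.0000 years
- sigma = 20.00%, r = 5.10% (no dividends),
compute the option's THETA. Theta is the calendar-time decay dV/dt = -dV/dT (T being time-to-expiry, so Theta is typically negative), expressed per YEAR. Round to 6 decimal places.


d1 = 0.3539072232; d2 = 0.1539072232
phi(d1) = 0.3747246855; exp(-qT) = 1.0000000000; exp(-rT) = 0.9502786705
Theta = -S*exp(-qT)*phi(d1)*sigma/(2*sqrt(T)) + r*K*exp(-rT)*N(-d2) - q*S*exp(-qT)*N(-d1)
N(-d1) = 0.3617042068; N(-d2) = 0.4388414443; sqrt(T) = 1.0000000000
Term 1 = -45.7500 * 1.0000000000 * 0.3747246855 * 0.2000 / (2 * 1.0000000000) = -1.7143654362
Term 2 = 0.0510 * 45.7600 * 0.9502786705 * 0.4388414443 = 0.9732284792
Term 3 = 0 (no dividend yield, q = 0)
Theta = -1.7143654362 + (0.9732284792) + (0.0000000000) = -0.741137

Answer: Theta = -0.741137


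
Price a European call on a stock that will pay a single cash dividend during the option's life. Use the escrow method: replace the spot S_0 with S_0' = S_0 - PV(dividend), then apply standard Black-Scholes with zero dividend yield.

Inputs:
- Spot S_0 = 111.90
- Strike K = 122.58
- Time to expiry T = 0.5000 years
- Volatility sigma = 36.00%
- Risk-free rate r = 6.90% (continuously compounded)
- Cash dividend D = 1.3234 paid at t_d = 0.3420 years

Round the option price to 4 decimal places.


Answer: Price = 8.1026

Derivation:
PV(D) = D * exp(-r * t_d) = 1.3234 * 0.97667826 = 1.29253600
S_0' = S_0 - PV(D) = 111.9000 - 1.29253600 = 110.60746400
d1 = (ln(S_0'/K) + (r + sigma^2/2)*T) / (sigma*sqrt(T)) = -0.14093544
d2 = d1 - sigma*sqrt(T) = -0.39549388
exp(-rT) = 0.96608834
N(d1) = 0.44396047; N(d2) = 0.34623922
C = S_0' * N(d1) - K * exp(-rT) * N(d2) = 110.60746400 * 0.44396047 - 122.5800 * 0.96608834 * 0.34623922 = 8.1026


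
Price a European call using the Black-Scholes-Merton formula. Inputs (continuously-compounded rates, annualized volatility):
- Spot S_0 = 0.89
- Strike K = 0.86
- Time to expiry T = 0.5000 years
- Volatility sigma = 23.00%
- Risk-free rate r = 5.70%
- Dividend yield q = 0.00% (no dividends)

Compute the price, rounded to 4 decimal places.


d1 = (ln(S/K) + (r - q + 0.5*sigma^2) * T) / (sigma * sqrt(T)) = 0.46739189
d2 = d1 - sigma * sqrt(T) = 0.30475733
exp(-rT) = 0.97190229; exp(-qT) = 1.00000000
C = S_0 * exp(-qT) * N(d1) - K * exp(-rT) * N(d2)
N(d1) = 0.67989024; N(d2) = 0.61972451
C = 0.8900 * 1.00000000 * 0.67989024 - 0.8600 * 0.97190229 * 0.61972451 = 0.0871

Answer: Price = 0.0871


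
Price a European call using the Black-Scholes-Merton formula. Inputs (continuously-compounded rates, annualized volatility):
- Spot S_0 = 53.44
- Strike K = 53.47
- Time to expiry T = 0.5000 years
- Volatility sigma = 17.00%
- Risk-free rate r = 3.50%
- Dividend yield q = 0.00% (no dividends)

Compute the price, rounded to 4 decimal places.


Answer: Price = 3.0137

Derivation:
d1 = (ln(S/K) + (r - q + 0.5*sigma^2) * T) / (sigma * sqrt(T)) = 0.20101615
d2 = d1 - sigma * sqrt(T) = 0.08080800
exp(-rT) = 0.98265224; exp(-qT) = 1.00000000
C = S_0 * exp(-qT) * N(d1) - K * exp(-rT) * N(d2)
N(d1) = 0.57965703; N(d2) = 0.53220268
C = 53.4400 * 1.00000000 * 0.57965703 - 53.4700 * 0.98265224 * 0.53220268 = 3.0137


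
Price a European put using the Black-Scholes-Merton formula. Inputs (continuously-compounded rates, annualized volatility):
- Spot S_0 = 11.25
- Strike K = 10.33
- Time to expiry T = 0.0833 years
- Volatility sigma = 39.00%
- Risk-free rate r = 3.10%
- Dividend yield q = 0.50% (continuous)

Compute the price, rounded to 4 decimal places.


Answer: Price = 0.1514

Derivation:
d1 = (ln(S/K) + (r - q + 0.5*sigma^2) * T) / (sigma * sqrt(T)) = 0.83347510
d2 = d1 - sigma * sqrt(T) = 0.72091432
exp(-rT) = 0.99742103; exp(-qT) = 0.99958359
P = K * exp(-rT) * N(-d2) - S_0 * exp(-qT) * N(-d1)
N(-d1) = 0.20228842; N(-d2) = 0.23548112
P = 10.3300 * 0.99742103 * 0.23548112 - 11.2500 * 0.99958359 * 0.20228842 = 0.1514


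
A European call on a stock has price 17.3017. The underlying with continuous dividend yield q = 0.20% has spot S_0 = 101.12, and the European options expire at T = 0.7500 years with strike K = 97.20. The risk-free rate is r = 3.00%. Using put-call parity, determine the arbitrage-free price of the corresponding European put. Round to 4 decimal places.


Answer: Put price = 11.3707

Derivation:
Put-call parity: C - P = S_0 * exp(-qT) - K * exp(-rT).
S_0 * exp(-qT) = 101.1200 * 0.99850112 = 100.96843370
K * exp(-rT) = 97.2000 * 0.97775124 = 95.03742026
P = C - S*exp(-qT) + K*exp(-rT)
P = 17.3017 - 100.96843370 + 95.03742026 = 11.3707


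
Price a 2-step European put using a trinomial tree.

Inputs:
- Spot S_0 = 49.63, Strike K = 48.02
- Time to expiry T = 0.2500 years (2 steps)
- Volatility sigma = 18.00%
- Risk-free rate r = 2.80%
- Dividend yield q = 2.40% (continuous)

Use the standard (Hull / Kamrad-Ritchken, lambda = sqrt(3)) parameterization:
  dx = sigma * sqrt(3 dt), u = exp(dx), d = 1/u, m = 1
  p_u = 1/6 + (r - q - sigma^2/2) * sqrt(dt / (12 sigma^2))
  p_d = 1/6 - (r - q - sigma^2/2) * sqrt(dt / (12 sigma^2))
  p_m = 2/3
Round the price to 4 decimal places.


Answer: Price = V(0,0) = 1.0661

Derivation:
dt = T/N = 0.125000; dx = sigma*sqrt(3*dt) = 0.110227
u = exp(dx) = 1.116532; d = 1/u = 0.895631
p_u = 0.159749, p_m = 0.666667, p_d = 0.173584
Discount per step: exp(-r*dt) = 0.996506
Stock lattice S(k, j) with j the centered position index:
  k=0: S(0,+0) = 49.6300
  k=1: S(1,-1) = 44.4502; S(1,+0) = 49.6300; S(1,+1) = 55.4135
  k=2: S(2,-2) = 39.8109; S(2,-1) = 44.4502; S(2,+0) = 49.6300; S(2,+1) = 55.4135; S(2,+2) = 61.8709
Terminal payoffs V(N, j) = max(K - S_T, 0):
  V(2,-2) = 8.209073; V(2,-1) = 3.569845; V(2,+0) = 0.000000; V(2,+1) = 0.000000; V(2,+2) = 0.000000
Backward induction: V(k, j) = exp(-r*dt) * [p_u * V(k+1, j+1) + p_m * V(k+1, j) + p_d * V(k+1, j-1)]
  V(1,-1) = exp(-r*dt) * [p_u*0.000000 + p_m*3.569845 + p_d*8.209073] = 3.791568
  V(1,+0) = exp(-r*dt) * [p_u*0.000000 + p_m*0.000000 + p_d*3.569845] = 0.617504
  V(1,+1) = exp(-r*dt) * [p_u*0.000000 + p_m*0.000000 + p_d*0.000000] = 0.000000
  V(0,+0) = exp(-r*dt) * [p_u*0.000000 + p_m*0.617504 + p_d*3.791568] = 1.066088


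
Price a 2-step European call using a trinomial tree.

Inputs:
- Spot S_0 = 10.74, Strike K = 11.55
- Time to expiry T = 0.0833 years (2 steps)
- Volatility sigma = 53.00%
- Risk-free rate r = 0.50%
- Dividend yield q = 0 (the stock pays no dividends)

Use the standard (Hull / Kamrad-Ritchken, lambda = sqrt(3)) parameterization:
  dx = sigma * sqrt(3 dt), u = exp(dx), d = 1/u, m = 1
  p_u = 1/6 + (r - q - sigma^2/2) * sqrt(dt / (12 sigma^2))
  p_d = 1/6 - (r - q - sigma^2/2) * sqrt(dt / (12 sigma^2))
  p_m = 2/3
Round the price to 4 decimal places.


dt = T/N = 0.041650; dx = sigma*sqrt(3*dt) = 0.187346
u = exp(dx) = 1.206044; d = 1/u = 0.829157
p_u = 0.151610, p_m = 0.666667, p_d = 0.181723
Discount per step: exp(-r*dt) = 0.999792
Stock lattice S(k, j) with j the centered position index:
  k=0: S(0,+0) = 10.7400
  k=1: S(1,-1) = 8.9051; S(1,+0) = 10.7400; S(1,+1) = 12.9529
  k=2: S(2,-2) = 7.3838; S(2,-1) = 8.9051; S(2,+0) = 10.7400; S(2,+1) = 12.9529; S(2,+2) = 15.6218
Terminal payoffs V(N, j) = max(S_T - K, 0):
  V(2,-2) = 0.000000; V(2,-1) = 0.000000; V(2,+0) = 0.000000; V(2,+1) = 1.402916; V(2,+2) = 4.071790
Backward induction: V(k, j) = exp(-r*dt) * [p_u * V(k+1, j+1) + p_m * V(k+1, j) + p_d * V(k+1, j-1)]
  V(1,-1) = exp(-r*dt) * [p_u*0.000000 + p_m*0.000000 + p_d*0.000000] = 0.000000
  V(1,+0) = exp(-r*dt) * [p_u*1.402916 + p_m*0.000000 + p_d*0.000000] = 0.212652
  V(1,+1) = exp(-r*dt) * [p_u*4.071790 + p_m*1.402916 + p_d*0.000000] = 1.552279
  V(0,+0) = exp(-r*dt) * [p_u*1.552279 + p_m*0.212652 + p_d*0.000000] = 0.377031

Answer: Price = V(0,0) = 0.3770


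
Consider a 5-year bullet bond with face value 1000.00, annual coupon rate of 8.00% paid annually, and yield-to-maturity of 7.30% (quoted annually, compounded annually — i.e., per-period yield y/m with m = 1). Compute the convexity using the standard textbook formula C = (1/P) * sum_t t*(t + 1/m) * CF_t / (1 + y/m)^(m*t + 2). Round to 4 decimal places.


Coupon per period c = face * coupon_rate / m = 80.000000
Periods per year m = 1; per-period yield y/m = 0.073000
Number of cashflows N = 5
Cashflows (t years, CF_t, discount factor 1/(1+y/m)^(m*t), PV):
  t = 1.0000: CF_t = 80.000000, DF = 0.931966, PV = 74.557316
  t = 2.0000: CF_t = 80.000000, DF = 0.868561, PV = 69.484917
  t = 3.0000: CF_t = 80.000000, DF = 0.809470, PV = 64.757611
  t = 4.0000: CF_t = 80.000000, DF = 0.754399, PV = 60.351921
  t = 5.0000: CF_t = 1080.000000, DF = 0.703075, PV = 759.320536
Price P = sum_t PV_t = 1028.472301
Convexity numerator sum_t t*(t + 1/m) * CF_t / (1+y/m)^(m*t + 2):
  t = 1.0000: term = 129.515223
  t = 2.0000: term = 362.111527
  t = 3.0000: term = 674.951588
  t = 4.0000: term = 1048.387057
  t = 5.0000: term = 19785.496658
Convexity = (1/P) * sum = 22000.462052 / 1028.472301 = 21.391400

Answer: Convexity = 21.3914


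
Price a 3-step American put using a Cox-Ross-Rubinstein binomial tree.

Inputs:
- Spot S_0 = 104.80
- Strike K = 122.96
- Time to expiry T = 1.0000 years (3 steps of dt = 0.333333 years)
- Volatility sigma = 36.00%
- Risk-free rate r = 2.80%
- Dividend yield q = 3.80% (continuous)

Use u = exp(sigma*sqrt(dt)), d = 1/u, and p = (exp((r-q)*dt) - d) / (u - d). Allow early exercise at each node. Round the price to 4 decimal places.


Answer: Price = V(0,0) = 26.6919

Derivation:
dt = T/N = 0.333333
u = exp(sigma*sqrt(dt)) = 1.231024; d = 1/u = 0.812332
p = (exp((r-q)*dt) - d) / (u - d) = 0.440277
Discount per step: exp(-r*dt) = 0.990710
Stock lattice S(k, i) with i counting down-moves:
  k=0: S(0,0) = 104.8000
  k=1: S(1,0) = 129.0113; S(1,1) = 85.1324
  k=2: S(2,0) = 158.8159; S(2,1) = 104.8000; S(2,2) = 69.1558
  k=3: S(3,0) = 195.5062; S(3,1) = 129.0113; S(3,2) = 85.1324; S(3,3) = 56.1775
Terminal payoffs V(N, i) = max(K - S_T, 0):
  V(3,0) = 0.000000; V(3,1) = 0.000000; V(3,2) = 37.827601; V(3,3) = 66.782547
Backward induction: V(k, i) = exp(-r*dt) * [p * V(k+1, i) + (1-p) * V(k+1, i+1)]; then take max(V_cont, immediate exercise) for American.
  V(2,0) = exp(-r*dt) * [p*0.000000 + (1-p)*0.000000] = 0.000000; exercise = 0.000000; V(2,0) = max -> 0.000000
  V(2,1) = exp(-r*dt) * [p*0.000000 + (1-p)*37.827601] = 20.976295; exercise = 18.160000; V(2,1) = max -> 20.976295
  V(2,2) = exp(-r*dt) * [p*37.827601 + (1-p)*66.782547] = 53.532385; exercise = 53.804224; V(2,2) = max -> 53.804224
  V(1,0) = exp(-r*dt) * [p*0.000000 + (1-p)*20.976295] = 11.631850; exercise = 0.000000; V(1,0) = max -> 11.631850
  V(1,1) = exp(-r*dt) * [p*20.976295 + (1-p)*53.804224] = 38.985287; exercise = 37.827601; V(1,1) = max -> 38.985287
  V(0,0) = exp(-r*dt) * [p*11.631850 + (1-p)*38.985287] = 26.691916; exercise = 18.160000; V(0,0) = max -> 26.691916


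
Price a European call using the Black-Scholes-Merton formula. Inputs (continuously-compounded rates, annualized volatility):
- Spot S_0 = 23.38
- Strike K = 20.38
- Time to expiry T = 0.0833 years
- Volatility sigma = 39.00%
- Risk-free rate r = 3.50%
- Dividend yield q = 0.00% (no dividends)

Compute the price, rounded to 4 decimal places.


d1 = (ln(S/K) + (r - q + 0.5*sigma^2) * T) / (sigma * sqrt(T)) = 1.30220658
d2 = d1 - sigma * sqrt(T) = 1.18964580
exp(-rT) = 0.99708875; exp(-qT) = 1.00000000
C = S_0 * exp(-qT) * N(d1) - K * exp(-rT) * N(d2)
N(d1) = 0.90357711; N(d2) = 0.88290718
C = 23.3800 * 1.00000000 * 0.90357711 - 20.3800 * 0.99708875 * 0.88290718 = 3.1844

Answer: Price = 3.1844


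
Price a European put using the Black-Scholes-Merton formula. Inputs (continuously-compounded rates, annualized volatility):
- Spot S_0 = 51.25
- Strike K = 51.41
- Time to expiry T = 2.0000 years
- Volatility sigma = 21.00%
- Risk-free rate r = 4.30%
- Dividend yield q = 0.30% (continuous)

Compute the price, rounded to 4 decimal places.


d1 = (ln(S/K) + (r - q + 0.5*sigma^2) * T) / (sigma * sqrt(T)) = 0.40737065
d2 = d1 - sigma * sqrt(T) = 0.11038581
exp(-rT) = 0.91759423; exp(-qT) = 0.99401796
P = K * exp(-rT) * N(-d2) - S_0 * exp(-qT) * N(-d1)
N(-d1) = 0.34186789; N(-d2) = 0.45605170
P = 51.4100 * 0.91759423 * 0.45605170 - 51.2500 * 0.99401796 * 0.34186789 = 4.0976

Answer: Price = 4.0976


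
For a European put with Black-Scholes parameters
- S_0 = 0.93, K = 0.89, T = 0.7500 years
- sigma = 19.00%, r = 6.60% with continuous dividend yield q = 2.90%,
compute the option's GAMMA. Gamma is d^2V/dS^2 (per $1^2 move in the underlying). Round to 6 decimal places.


Answer: Gamma = 2.230533

Derivation:
d1 = 0.5180996882; d2 = 0.3535548615
phi(d1) = 0.3488364202; exp(-qT) = 0.9784848257; exp(-rT) = 0.9517051581
Gamma = exp(-qT) * phi(d1) / (S * sigma * sqrt(T)) = 0.9784848257 * 0.3488364202 / (0.9300 * 0.1900 * 0.8660254038) = 2.230533


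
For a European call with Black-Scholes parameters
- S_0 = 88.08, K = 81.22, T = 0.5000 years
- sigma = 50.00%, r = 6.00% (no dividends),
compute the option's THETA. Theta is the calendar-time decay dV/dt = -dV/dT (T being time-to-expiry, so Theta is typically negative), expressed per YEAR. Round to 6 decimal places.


Answer: Theta = -13.635859

Derivation:
d1 = 0.4909696096; d2 = 0.1374162190
phi(d1) = 0.3536441448; exp(-qT) = 1.0000000000; exp(-rT) = 0.9704455335
Theta = -S*exp(-qT)*phi(d1)*sigma/(2*sqrt(T)) - r*K*exp(-rT)*N(d2) + q*S*exp(-qT)*N(d1)
N(d1) = 0.6882760289; N(d2) = 0.5546490941; sqrt(T) = 0.7071067812
Term 1 = -88.0800 * 1.0000000000 * 0.3536441448 * 0.5000 / (2 * 0.7071067812) = -11.0128261750
Term 2 = -0.0600 * 81.2200 * 0.9704455335 * 0.5546490941 = -2.6230327260
Term 3 = 0 (no dividend yield, q = 0)
Theta = -11.0128261750 + (-2.6230327260) + (0.0000000000) = -13.635859


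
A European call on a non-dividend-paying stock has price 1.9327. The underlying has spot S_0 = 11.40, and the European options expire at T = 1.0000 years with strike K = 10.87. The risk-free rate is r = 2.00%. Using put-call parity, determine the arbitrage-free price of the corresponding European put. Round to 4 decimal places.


Answer: Put price = 1.1875

Derivation:
Put-call parity: C - P = S_0 * exp(-qT) - K * exp(-rT).
S_0 * exp(-qT) = 11.4000 * 1.00000000 = 11.40000000
K * exp(-rT) = 10.8700 * 0.98019867 = 10.65475958
P = C - S*exp(-qT) + K*exp(-rT)
P = 1.9327 - 11.40000000 + 10.65475958 = 1.1875
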